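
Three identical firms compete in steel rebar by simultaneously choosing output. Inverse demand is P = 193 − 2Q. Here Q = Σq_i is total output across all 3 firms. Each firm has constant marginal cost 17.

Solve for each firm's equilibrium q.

A representative firm's profit is π_i = q_i(193 − 2Q) − 17q_i, with Q = q_i + Σ_{j≠i} q_j.
First-order condition: 176 − 4q_i − 2Σ_{j≠i} q_j = 0.
In a symmetric equilibrium every firm chooses the same q, so Σ_{j≠i} q_j = 2q. The condition becomes 176 − 8q = 0, giving q = 176/8 = 22.

22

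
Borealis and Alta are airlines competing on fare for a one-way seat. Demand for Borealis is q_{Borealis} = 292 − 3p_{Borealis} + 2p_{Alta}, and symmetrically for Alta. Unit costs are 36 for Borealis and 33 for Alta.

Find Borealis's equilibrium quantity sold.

Borealis's profit: π = (p_{Borealis} − 36)(292 − 3p_{Borealis} + 2p_{Alta}).
∂π/∂p_{Borealis} = 400 − 6p_{Borealis} + 2p_{Alta} = 0 ⇒ p_{Borealis} = 200/3 + (1/3)p_{Alta}.
Similarly p_{Alta} = 391/6 + (1/3)p_{Borealis}.
Plugging p_{Alta} into Borealis's best response: p_{Borealis} = 200/3 + (1/3)(391/6 + (1/3)p_{Borealis}) ⇒ (8/9)p_{Borealis} = 1591/18, so p_{Borealis} = 99.4375.
Then p_{Alta} = 391/6 + (1/3)·99.4375 = 98.3125.
q_{Borealis} = 292 − 3·99.4375 + 2·98.3125 = 190.3125.

190.3125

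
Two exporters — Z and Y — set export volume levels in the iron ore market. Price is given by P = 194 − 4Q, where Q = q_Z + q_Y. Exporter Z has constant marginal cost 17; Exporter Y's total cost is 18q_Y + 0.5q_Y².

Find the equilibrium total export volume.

28.375

Exporter Z's profit: π = q_Z(194 − 4(q_Z + q_Y)) − 17q_Z.
∂π/∂q_Z = 177 − 8q_Z − 4q_Y = 0, so q_Z = 22.125 − 0.5q_Y.
For Y: ∂π/∂q_Y = 176 − 9q_Y − 4q_Z = 0 ⇒ q_Y = 176/9 − (4/9)q_Z.
Plugging q_Y into Z's best response: q_Z = 22.125 − 0.5(176/9 − (4/9)q_Z) ⇒ (7/9)q_Z = 889/72, so q_Z = 15.875.
Then q_Y = 176/9 − (4/9)·15.875 = 12.5.
Total export volume: 15.875 + 12.5 = 28.375.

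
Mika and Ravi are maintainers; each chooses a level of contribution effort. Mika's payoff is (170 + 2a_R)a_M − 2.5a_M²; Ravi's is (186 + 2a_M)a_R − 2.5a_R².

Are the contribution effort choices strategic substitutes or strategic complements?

strategic complements

Expanding Mika's payoff: 170a_M + 2a_Ra_M − 2.5a_M².
∂π/∂a_M = 170 + 2a_R − 5a_M = 0, so a_M = 34 + 0.4a_R.
The best-response slope da_M/da_R = 0.4 > 0: the reaction function is upward-sloping, so the choices are strategic complements.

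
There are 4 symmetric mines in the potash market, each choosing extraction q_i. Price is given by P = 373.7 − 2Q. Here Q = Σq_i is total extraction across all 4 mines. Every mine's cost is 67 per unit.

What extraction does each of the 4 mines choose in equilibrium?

A representative mine's profit is π_i = q_i(373.7 − 2Q) − 67q_i, with Q = q_i + Σ_{j≠i} q_j.
First-order condition: 306.7 − 4q_i − 2Σ_{j≠i} q_j = 0.
Imposing symmetry (q_j = q for all j) turns Σ_{j≠i} q_j into 3q, so 306.7 = 10q and q = 30.67.

30.67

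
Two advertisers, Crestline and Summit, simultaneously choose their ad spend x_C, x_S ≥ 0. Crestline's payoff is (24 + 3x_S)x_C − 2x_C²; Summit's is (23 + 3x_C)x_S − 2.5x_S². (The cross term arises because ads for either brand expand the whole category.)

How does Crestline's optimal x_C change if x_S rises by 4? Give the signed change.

Expanding Crestline's payoff: 24x_C + 3x_Sx_C − 2x_C².
∂π/∂x_C = 24 + 3x_S − 4x_C = 0, so x_C = 6 + 0.75x_S.
The reaction-function slope is 0.75, so a 4-unit rise in x_S moves x_C by 0.75 × 4 = 3. Crestline's best response rises — the actions are strategic complements.

3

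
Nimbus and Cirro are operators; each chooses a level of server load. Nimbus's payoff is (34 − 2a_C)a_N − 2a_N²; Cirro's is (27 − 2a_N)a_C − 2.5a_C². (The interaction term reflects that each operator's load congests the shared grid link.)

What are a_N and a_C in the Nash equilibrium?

7.25, 2.5

Expanding Nimbus's payoff: 34a_N − 2a_Ca_N − 2a_N².
∂π/∂a_N = 34 − 2a_C − 4a_N = 0, so a_N = 8.5 − 0.5a_C.
Likewise for Cirro: a_C = 5.4 − 0.4a_N.
Plugging a_C into Nimbus's best response: a_N = 8.5 − 0.5(5.4 − 0.4a_N) ⇒ 0.8a_N = 5.8, so a_N = 7.25.
Then a_C = 5.4 − 0.4·7.25 = 2.5.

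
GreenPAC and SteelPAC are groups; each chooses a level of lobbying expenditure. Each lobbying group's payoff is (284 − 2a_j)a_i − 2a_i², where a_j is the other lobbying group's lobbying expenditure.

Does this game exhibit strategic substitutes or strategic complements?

strategic substitutes

GreenPAC's payoff is (284 − 2a_S)a_G − 2a_G².
∂π/∂a_G = 284 − 2a_S − 4a_G = 0, so a_G = 71 − 0.5a_S.
The best-response slope da_G/da_S = −0.5 < 0: the reaction function is downward-sloping, so the choices are strategic substitutes.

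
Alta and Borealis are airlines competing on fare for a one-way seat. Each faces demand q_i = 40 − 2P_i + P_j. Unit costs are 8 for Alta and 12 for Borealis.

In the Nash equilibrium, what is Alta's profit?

Alta's profit: π = (P_{Alta} − 8)(40 − 2P_{Alta} + P_{Borealis}).
∂π/∂P_{Alta} = 56 − 4P_{Alta} + P_{Borealis} = 0 ⇒ P_{Alta} = 14 + 0.25P_{Borealis}.
Similarly P_{Borealis} = 16 + 0.25P_{Alta}.
Plugging P_{Borealis} into Alta's best response: P_{Alta} = 14 + 0.25(16 + 0.25P_{Alta}) ⇒ 0.9375P_{Alta} = 18, so P_{Alta} = 19.2.
Then P_{Borealis} = 16 + 0.25·19.2 = 20.8.
q_{Alta} = 40 − 2·19.2 + 20.8 = 22.4.
Profit = (19.2 − 8)·22.4 = 250.88.

250.88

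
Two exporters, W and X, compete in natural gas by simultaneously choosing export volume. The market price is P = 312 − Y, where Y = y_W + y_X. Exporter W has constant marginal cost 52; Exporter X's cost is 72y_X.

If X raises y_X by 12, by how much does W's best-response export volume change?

-6

Exporter W's profit: π = y_W(312 − (y_W + y_X)) − 52y_W.
∂π/∂y_W = 260 − 2y_W − y_X = 0, so y_W = 130 − 0.5y_X.
The reaction-function slope is −0.5, so a 12-unit rise in y_X moves y_W by −0.5 × 12 = −6. W's best response falls — the actions are strategic substitutes.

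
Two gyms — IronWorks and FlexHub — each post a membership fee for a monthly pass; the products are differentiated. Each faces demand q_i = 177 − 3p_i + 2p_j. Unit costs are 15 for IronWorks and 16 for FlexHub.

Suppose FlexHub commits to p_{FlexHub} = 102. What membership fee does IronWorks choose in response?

71

IronWorks's profit: π = (p_{IronWorks} − 15)(177 − 3p_{IronWorks} + 2p_{FlexHub}).
∂π/∂p_{IronWorks} = 222 − 6p_{IronWorks} + 2p_{FlexHub} = 0 ⇒ p_{IronWorks} = 37 + (1/3)p_{FlexHub}.
At p_{FlexHub} = 102: p_{IronWorks} = 37 + (1/3)·102 = 71.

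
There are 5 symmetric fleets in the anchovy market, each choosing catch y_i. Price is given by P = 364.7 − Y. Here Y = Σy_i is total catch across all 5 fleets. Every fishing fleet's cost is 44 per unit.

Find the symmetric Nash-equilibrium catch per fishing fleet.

A representative fishing fleet's profit is π_i = y_i(364.7 − Y) − 44y_i, with Y = y_i + Σ_{j≠i} y_j.
First-order condition: 320.7 − 2y_i − Σ_{j≠i} y_j = 0.
With identical fishing fleets, set every y_j = y: then 320.7 − 2y − 4y = 0, i.e. y = 320.7/6 = 53.45.

53.45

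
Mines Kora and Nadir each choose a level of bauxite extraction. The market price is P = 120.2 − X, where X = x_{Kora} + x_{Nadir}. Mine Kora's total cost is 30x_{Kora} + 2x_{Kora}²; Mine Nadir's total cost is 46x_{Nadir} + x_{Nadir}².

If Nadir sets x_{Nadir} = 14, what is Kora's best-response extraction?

Mine Kora's profit: π = x_{Kora}(120.2 − (x_{Kora} + x_{Nadir})) − 30x_{Kora} − 2x_{Kora}².
∂π/∂x_{Kora} = 90.2 − 6x_{Kora} − x_{Nadir} = 0, so x_{Kora} = 451/30 − (1/6)x_{Nadir}.
At x_{Nadir} = 14: x_{Kora} = 451/30 − (1/6)·14 = 12.7.

12.7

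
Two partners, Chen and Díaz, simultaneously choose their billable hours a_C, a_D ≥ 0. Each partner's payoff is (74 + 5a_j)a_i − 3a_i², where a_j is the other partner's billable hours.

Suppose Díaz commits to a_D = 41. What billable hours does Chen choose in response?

46.5

Chen's payoff is (74 + 5a_D)a_C − 3a_C².
∂π/∂a_C = 74 + 5a_D − 6a_C = 0, so a_C = 37/3 + (5/6)a_D.
At a_D = 41: a_C = 37/3 + (5/6)·41 = 46.5.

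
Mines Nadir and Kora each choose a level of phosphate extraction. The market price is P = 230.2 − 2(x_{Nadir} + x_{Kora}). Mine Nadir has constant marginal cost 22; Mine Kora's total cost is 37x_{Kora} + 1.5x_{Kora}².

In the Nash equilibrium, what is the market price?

Mine Nadir's profit: π = x_{Nadir}(230.2 − 2(x_{Nadir} + x_{Kora})) − 22x_{Nadir}.
∂π/∂x_{Nadir} = 208.2 − 4x_{Nadir} − 2x_{Kora} = 0, so x_{Nadir} = 52.05 − 0.5x_{Kora}.
For Kora: ∂π/∂x_{Kora} = 193.2 − 7x_{Kora} − 2x_{Nadir} = 0 ⇒ x_{Kora} = 27.6 − (2/7)x_{Nadir}.
Substituting the second reaction function into the first: x_{Nadir} = 52.05 − 0.5(27.6 − (2/7)x_{Nadir}), which gives (6/7)x_{Nadir} = 38.25 ⇒ x_{Nadir} = 44.625.
Then x_{Kora} = 27.6 − (2/7)·44.625 = 14.85.
Equilibrium price: P = 230.2 − 2·59.475 = 111.25.

111.25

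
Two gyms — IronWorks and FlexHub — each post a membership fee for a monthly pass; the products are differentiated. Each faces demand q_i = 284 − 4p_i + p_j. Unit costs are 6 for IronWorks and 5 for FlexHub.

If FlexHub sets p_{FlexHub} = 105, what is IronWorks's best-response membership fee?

51.625

IronWorks's profit: π = (p_{IronWorks} − 6)(284 − 4p_{IronWorks} + p_{FlexHub}).
∂π/∂p_{IronWorks} = 308 − 8p_{IronWorks} + p_{FlexHub} = 0 ⇒ p_{IronWorks} = 38.5 + 0.125p_{FlexHub}.
At p_{FlexHub} = 105: p_{IronWorks} = 38.5 + 0.125·105 = 51.625.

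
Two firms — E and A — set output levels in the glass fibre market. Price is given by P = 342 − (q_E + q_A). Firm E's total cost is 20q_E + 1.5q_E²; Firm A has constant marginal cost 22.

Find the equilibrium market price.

164

Firm E's profit: π = q_E(342 − (q_E + q_A)) − 20q_E − 1.5q_E².
∂π/∂q_E = 322 − 5q_E − q_A = 0, so q_E = 64.4 − 0.2q_A.
For A: ∂π/∂q_A = 320 − 2q_A − q_E = 0 ⇒ q_A = 160 − 0.5q_E.
Solving the two reaction functions simultaneously: (1 − (−0.2)(−0.5))q_E = 64.4 − 0.2·160, so 0.9q_E = 32.4 and q_E = 36.
Then q_A = 160 − 0.5·36 = 142.
Equilibrium price: P = 342 − 178 = 164.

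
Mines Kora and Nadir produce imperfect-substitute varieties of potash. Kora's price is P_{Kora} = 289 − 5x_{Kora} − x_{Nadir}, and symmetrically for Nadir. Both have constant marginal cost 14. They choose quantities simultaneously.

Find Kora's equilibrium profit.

3125

Mine Kora's profit: π = x_{Kora}(289 − 5x_{Kora} − x_{Nadir}) − 14x_{Kora}.
∂π/∂x_{Kora} = 275 − 10x_{Kora} − x_{Nadir} = 0 ⇒ x_{Kora} = 27.5 − 0.1x_{Nadir}.
Setting x_{Kora} = x_{Nadir} in the reaction function: x_{Kora} = 27.5 − 0.1x_{Kora}, so x_{Kora} = 27.5 / 1.1 = 25.
P_{Kora} = 289 − 5·25 − 25 = 139.
Profit = (139 − 14)·25 = 3125.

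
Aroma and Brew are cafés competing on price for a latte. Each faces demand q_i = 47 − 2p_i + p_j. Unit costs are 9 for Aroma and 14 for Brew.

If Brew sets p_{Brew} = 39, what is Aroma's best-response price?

26

Aroma's profit: π = (p_{Aroma} − 9)(47 − 2p_{Aroma} + p_{Brew}).
∂π/∂p_{Aroma} = 65 − 4p_{Aroma} + p_{Brew} = 0 ⇒ p_{Aroma} = 16.25 + 0.25p_{Brew}.
At p_{Brew} = 39: p_{Aroma} = 16.25 + 0.25·39 = 26.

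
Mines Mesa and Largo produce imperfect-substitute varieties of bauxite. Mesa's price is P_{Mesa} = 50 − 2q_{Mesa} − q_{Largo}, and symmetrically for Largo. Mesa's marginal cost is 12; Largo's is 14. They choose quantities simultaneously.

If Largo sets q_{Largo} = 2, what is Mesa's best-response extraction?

9

Mine Mesa's profit: π = q_{Mesa}(50 − 2q_{Mesa} − q_{Largo}) − 12q_{Mesa}.
∂π/∂q_{Mesa} = 38 − 4q_{Mesa} − q_{Largo} = 0 ⇒ q_{Mesa} = 9.5 − 0.25q_{Largo}.
At q_{Largo} = 2: q_{Mesa} = 9.5 − 0.25·2 = 9.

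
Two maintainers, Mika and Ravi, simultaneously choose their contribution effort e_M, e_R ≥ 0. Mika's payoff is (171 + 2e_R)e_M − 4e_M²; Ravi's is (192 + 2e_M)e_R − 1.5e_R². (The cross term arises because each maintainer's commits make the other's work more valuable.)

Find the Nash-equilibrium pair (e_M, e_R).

Expanding Mika's payoff: 171e_M + 2e_Re_M − 4e_M².
∂π/∂e_M = 171 + 2e_R − 8e_M = 0, so e_M = 21.375 + 0.25e_R.
Likewise for Ravi: e_R = 64 + (2/3)e_M.
Plugging e_R into Mika's best response: e_M = 21.375 + 0.25(64 + (2/3)e_M) ⇒ (5/6)e_M = 37.375, so e_M = 44.85.
Then e_R = 64 + (2/3)·44.85 = 93.9.

44.85, 93.9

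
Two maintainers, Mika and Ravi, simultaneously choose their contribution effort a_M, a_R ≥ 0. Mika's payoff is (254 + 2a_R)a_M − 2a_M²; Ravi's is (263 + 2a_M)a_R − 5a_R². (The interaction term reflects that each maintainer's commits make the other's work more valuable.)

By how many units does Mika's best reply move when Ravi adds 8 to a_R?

4

Expanding Mika's payoff: 254a_M + 2a_Ra_M − 2a_M².
∂π/∂a_M = 254 + 2a_R − 4a_M = 0, so a_M = 63.5 + 0.5a_R.
The reaction-function slope is 0.5, so an 8-unit rise in a_R moves a_M by 0.5 × 8 = 4. Mika's best response rises — the actions are strategic complements.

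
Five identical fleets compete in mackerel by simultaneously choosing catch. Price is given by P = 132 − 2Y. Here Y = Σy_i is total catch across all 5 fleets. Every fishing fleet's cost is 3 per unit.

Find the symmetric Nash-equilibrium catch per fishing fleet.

10.75

A representative fishing fleet's profit is π_i = y_i(132 − 2Y) − 3y_i, with Y = y_i + Σ_{j≠i} y_j.
First-order condition: 129 − 4y_i − 2Σ_{j≠i} y_j = 0.
In a symmetric equilibrium every fishing fleet chooses the same y, so Σ_{j≠i} y_j = 4y. The condition becomes 129 − 12y = 0, giving y = 129/12 = 10.75.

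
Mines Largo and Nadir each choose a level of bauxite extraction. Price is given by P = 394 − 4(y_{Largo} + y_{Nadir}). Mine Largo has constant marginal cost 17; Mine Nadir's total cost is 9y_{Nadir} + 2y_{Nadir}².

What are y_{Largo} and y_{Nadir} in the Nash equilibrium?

37.3, 19.65

Mine Largo's profit: π = y_{Largo}(394 − 4(y_{Largo} + y_{Nadir})) − 17y_{Largo}.
∂π/∂y_{Largo} = 377 − 8y_{Largo} − 4y_{Nadir} = 0, so y_{Largo} = 47.125 − 0.5y_{Nadir}.
For Nadir: ∂π/∂y_{Nadir} = 385 − 12y_{Nadir} − 4y_{Largo} = 0 ⇒ y_{Nadir} = 385/12 − (1/3)y_{Largo}.
Plugging y_{Nadir} into Largo's best response: y_{Largo} = 47.125 − 0.5(385/12 − (1/3)y_{Largo}) ⇒ (5/6)y_{Largo} = 373/12, so y_{Largo} = 37.3.
Then y_{Nadir} = 385/12 − (1/3)·37.3 = 19.65.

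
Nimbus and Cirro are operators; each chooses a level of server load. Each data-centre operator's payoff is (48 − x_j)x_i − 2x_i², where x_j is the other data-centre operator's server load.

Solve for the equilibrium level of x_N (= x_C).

9.6

Nimbus's payoff is (48 − x_C)x_N − 2x_N².
∂π/∂x_N = 48 − x_C − 4x_N = 0, so x_N = 12 − 0.25x_C.
The game is symmetric, so in equilibrium x_C = x_N: the reaction function gives 1.25x_N = 12, hence x_N = 9.6.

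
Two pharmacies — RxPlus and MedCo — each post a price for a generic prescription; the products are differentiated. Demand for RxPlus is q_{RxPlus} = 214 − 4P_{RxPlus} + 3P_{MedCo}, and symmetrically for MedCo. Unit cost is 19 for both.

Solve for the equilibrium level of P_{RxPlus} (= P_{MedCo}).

RxPlus's profit: π = (P_{RxPlus} − 19)(214 − 4P_{RxPlus} + 3P_{MedCo}).
∂π/∂P_{RxPlus} = 290 − 8P_{RxPlus} + 3P_{MedCo} = 0 ⇒ P_{RxPlus} = 36.25 + 0.375P_{MedCo}.
The game is symmetric, so in equilibrium P_{MedCo} = P_{RxPlus}: the reaction function gives 0.625P_{RxPlus} = 36.25, hence P_{RxPlus} = 58.

58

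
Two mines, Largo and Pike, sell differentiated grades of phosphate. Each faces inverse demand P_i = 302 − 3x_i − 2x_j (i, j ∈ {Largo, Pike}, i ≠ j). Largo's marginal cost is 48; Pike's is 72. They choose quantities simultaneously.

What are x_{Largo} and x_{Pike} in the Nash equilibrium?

Mine Largo's profit: π = x_{Largo}(302 − 3x_{Largo} − 2x_{Pike}) − 48x_{Largo}.
∂π/∂x_{Largo} = 254 − 6x_{Largo} − 2x_{Pike} = 0 ⇒ x_{Largo} = 127/3 − (1/3)x_{Pike}.
Similarly x_{Pike} = 115/3 − (1/3)x_{Largo}.
Substituting the second reaction function into the first: x_{Largo} = 127/3 − (1/3)(115/3 − (1/3)x_{Largo}), which gives (8/9)x_{Largo} = 266/9 ⇒ x_{Largo} = 33.25.
Then x_{Pike} = 115/3 − (1/3)·33.25 = 27.25.

33.25, 27.25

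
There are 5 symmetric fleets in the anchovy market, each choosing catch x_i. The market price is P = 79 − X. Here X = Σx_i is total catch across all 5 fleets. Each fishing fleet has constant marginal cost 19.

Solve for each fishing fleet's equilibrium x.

10

A representative fishing fleet's profit is π_i = x_i(79 − X) − 19x_i, with X = x_i + Σ_{j≠i} x_j.
First-order condition: 60 − 2x_i − Σ_{j≠i} x_j = 0.
Imposing symmetry (x_j = x for all j) turns Σ_{j≠i} x_j into 4x, so 60 = 6x and x = 10.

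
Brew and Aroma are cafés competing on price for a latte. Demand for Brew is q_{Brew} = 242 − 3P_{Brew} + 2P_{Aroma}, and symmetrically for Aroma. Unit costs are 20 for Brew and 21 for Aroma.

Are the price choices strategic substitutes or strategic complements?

strategic complements

Brew's profit: π = (P_{Brew} − 20)(242 − 3P_{Brew} + 2P_{Aroma}).
∂π/∂P_{Brew} = 302 − 6P_{Brew} + 2P_{Aroma} = 0 ⇒ P_{Brew} = 151/3 + (1/3)P_{Aroma}.
The best-response slope dP_{Brew}/dP_{Aroma} = 1/3 > 0: the reaction function is upward-sloping, so the choices are strategic complements.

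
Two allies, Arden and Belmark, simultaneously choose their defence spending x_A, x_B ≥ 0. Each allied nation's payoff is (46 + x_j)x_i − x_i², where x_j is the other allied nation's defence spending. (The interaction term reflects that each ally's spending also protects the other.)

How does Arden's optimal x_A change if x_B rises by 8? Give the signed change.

4

Arden's payoff is (46 + x_B)x_A − x_A².
∂π/∂x_A = 46 + x_B − 2x_A = 0, so x_A = 23 + 0.5x_B.
The reaction-function slope is 0.5, so an 8-unit rise in x_B moves x_A by 0.5 × 8 = 4. Arden's best response rises — the actions are strategic complements.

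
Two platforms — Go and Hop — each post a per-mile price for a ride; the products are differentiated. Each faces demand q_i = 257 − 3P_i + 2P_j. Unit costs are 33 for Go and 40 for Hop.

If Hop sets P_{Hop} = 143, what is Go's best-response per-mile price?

Go's profit: π = (P_{Go} − 33)(257 − 3P_{Go} + 2P_{Hop}).
∂π/∂P_{Go} = 356 − 6P_{Go} + 2P_{Hop} = 0 ⇒ P_{Go} = 178/3 + (1/3)P_{Hop}.
At P_{Hop} = 143: P_{Go} = 178/3 + (1/3)·143 = 107.

107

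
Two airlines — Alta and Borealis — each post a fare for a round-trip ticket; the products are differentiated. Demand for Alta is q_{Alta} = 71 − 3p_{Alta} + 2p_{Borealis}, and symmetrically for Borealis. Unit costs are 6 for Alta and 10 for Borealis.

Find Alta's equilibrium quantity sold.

51

Alta's profit: π = (p_{Alta} − 6)(71 − 3p_{Alta} + 2p_{Borealis}).
∂π/∂p_{Alta} = 89 − 6p_{Alta} + 2p_{Borealis} = 0 ⇒ p_{Alta} = 89/6 + (1/3)p_{Borealis}.
Similarly p_{Borealis} = 101/6 + (1/3)p_{Alta}.
Substituting the second reaction function into the first: p_{Alta} = 89/6 + (1/3)(101/6 + (1/3)p_{Alta}), which gives (8/9)p_{Alta} = 184/9 ⇒ p_{Alta} = 23.
Then p_{Borealis} = 101/6 + (1/3)·23 = 24.5.
q_{Alta} = 71 − 3·23 + 2·24.5 = 51.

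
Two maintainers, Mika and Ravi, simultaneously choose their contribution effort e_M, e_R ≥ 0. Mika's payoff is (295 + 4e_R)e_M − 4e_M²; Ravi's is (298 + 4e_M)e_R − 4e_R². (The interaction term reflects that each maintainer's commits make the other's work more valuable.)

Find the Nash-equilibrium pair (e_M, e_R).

Expanding Mika's payoff: 295e_M + 4e_Re_M − 4e_M².
∂π/∂e_M = 295 + 4e_R − 8e_M = 0, so e_M = 36.875 + 0.5e_R.
Likewise for Ravi: e_R = 37.25 + 0.5e_M.
Plugging e_R into Mika's best response: e_M = 36.875 + 0.5(37.25 + 0.5e_M) ⇒ 0.75e_M = 55.5, so e_M = 74.
Then e_R = 37.25 + 0.5·74 = 74.25.

74, 74.25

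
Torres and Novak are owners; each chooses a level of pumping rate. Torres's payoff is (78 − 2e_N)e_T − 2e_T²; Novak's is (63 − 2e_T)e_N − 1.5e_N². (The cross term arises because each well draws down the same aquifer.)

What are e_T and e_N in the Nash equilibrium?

13.5, 12

Expanding Torres's payoff: 78e_T − 2e_Ne_T − 2e_T².
∂π/∂e_T = 78 − 2e_N − 4e_T = 0, so e_T = 19.5 − 0.5e_N.
Likewise for Novak: e_N = 21 − (2/3)e_T.
Plugging e_N into Torres's best response: e_T = 19.5 − 0.5(21 − (2/3)e_T) ⇒ (2/3)e_T = 9, so e_T = 13.5.
Then e_N = 21 − (2/3)·13.5 = 12.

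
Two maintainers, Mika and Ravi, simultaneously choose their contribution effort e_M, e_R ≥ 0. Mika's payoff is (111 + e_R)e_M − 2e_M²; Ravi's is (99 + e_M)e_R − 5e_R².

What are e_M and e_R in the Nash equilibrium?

Expanding Mika's payoff: 111e_M + e_Re_M − 2e_M².
∂π/∂e_M = 111 + e_R − 4e_M = 0, so e_M = 27.75 + 0.25e_R.
Likewise for Ravi: e_R = 9.9 + 0.1e_M.
Plugging e_R into Mika's best response: e_M = 27.75 + 0.25(9.9 + 0.1e_M) ⇒ 0.975e_M = 30.225, so e_M = 31.
Then e_R = 9.9 + 0.1·31 = 13.

31, 13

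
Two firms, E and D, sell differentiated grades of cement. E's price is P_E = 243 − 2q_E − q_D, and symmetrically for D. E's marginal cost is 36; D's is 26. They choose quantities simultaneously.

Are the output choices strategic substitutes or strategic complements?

strategic substitutes

Firm E's profit: π = q_E(243 − 2q_E − q_D) − 36q_E.
∂π/∂q_E = 207 − 4q_E − q_D = 0 ⇒ q_E = 51.75 − 0.25q_D.
The best-response slope dq_E/dq_D = −0.25 < 0: the reaction function is downward-sloping, so the choices are strategic substitutes.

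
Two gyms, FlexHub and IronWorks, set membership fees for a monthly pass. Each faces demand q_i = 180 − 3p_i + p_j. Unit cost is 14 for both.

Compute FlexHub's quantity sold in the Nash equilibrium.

FlexHub's profit: π = (p_{FlexHub} − 14)(180 − 3p_{FlexHub} + p_{IronWorks}).
∂π/∂p_{FlexHub} = 222 − 6p_{FlexHub} + p_{IronWorks} = 0 ⇒ p_{FlexHub} = 37 + (1/6)p_{IronWorks}.
Setting p_{FlexHub} = p_{IronWorks} in the reaction function: p_{FlexHub} = 37 + (1/6)p_{FlexHub}, so p_{FlexHub} = 37 / (5/6) = 44.4.
q_{FlexHub} = 180 − 3·44.4 + 44.4 = 91.2.

91.2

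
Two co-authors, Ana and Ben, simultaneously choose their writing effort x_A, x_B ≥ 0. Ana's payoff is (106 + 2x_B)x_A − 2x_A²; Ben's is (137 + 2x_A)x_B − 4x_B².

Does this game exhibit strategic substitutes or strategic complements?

Expanding Ana's payoff: 106x_A + 2x_Bx_A − 2x_A².
∂π/∂x_A = 106 + 2x_B − 4x_A = 0, so x_A = 26.5 + 0.5x_B.
The best-response slope dx_A/dx_B = 0.5 > 0: the reaction function is upward-sloping, so the choices are strategic complements.

strategic complements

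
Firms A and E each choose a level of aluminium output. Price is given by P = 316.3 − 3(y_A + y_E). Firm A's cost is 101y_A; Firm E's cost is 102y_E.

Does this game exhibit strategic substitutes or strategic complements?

Firm A's profit: π = y_A(316.3 − 3(y_A + y_E)) − 101y_A.
∂π/∂y_A = 215.3 − 6y_A − 3y_E = 0, so y_A = 2153/60 − 0.5y_E.
The best-response slope dy_A/dy_E = −0.5 < 0: the reaction function is downward-sloping, so the choices are strategic substitutes.

strategic substitutes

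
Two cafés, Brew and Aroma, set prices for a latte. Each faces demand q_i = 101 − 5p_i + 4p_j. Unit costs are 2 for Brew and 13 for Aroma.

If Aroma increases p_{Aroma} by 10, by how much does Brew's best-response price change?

Brew's profit: π = (p_{Brew} − 2)(101 − 5p_{Brew} + 4p_{Aroma}).
∂π/∂p_{Brew} = 111 − 10p_{Brew} + 4p_{Aroma} = 0 ⇒ p_{Brew} = 11.1 + 0.4p_{Aroma}.
The reaction-function slope is 0.4, so a 10-unit rise in p_{Aroma} moves p_{Brew} by 0.4 × 10 = 4. Brew's best response rises — the actions are strategic complements.

4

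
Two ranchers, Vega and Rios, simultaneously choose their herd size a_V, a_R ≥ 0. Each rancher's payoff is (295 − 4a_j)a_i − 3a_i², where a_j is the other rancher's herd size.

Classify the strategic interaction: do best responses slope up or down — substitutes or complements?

strategic substitutes

Vega's payoff is (295 − 4a_R)a_V − 3a_V².
∂π/∂a_V = 295 − 4a_R − 6a_V = 0, so a_V = 295/6 − (2/3)a_R.
The best-response slope da_V/da_R = −2/3 < 0: the reaction function is downward-sloping, so the choices are strategic substitutes.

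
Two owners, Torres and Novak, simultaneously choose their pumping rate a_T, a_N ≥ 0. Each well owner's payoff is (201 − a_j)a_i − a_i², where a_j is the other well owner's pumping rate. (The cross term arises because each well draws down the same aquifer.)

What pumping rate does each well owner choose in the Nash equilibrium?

67

Torres's payoff is (201 − a_N)a_T − a_T².
∂π/∂a_T = 201 − a_N − 2a_T = 0, so a_T = 100.5 − 0.5a_N.
By symmetry a_N = a_T; substituting into the reaction function, 1.5a_T = 100.5 and a_T = 67.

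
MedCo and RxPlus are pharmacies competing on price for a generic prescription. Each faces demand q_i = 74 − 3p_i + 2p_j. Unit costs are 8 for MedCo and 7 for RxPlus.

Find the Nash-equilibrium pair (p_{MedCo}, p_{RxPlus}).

24.3125, 23.9375

MedCo's profit: π = (p_{MedCo} − 8)(74 − 3p_{MedCo} + 2p_{RxPlus}).
∂π/∂p_{MedCo} = 98 − 6p_{MedCo} + 2p_{RxPlus} = 0 ⇒ p_{MedCo} = 49/3 + (1/3)p_{RxPlus}.
Similarly p_{RxPlus} = 95/6 + (1/3)p_{MedCo}.
Substituting the second reaction function into the first: p_{MedCo} = 49/3 + (1/3)(95/6 + (1/3)p_{MedCo}), which gives (8/9)p_{MedCo} = 389/18 ⇒ p_{MedCo} = 24.3125.
Then p_{RxPlus} = 95/6 + (1/3)·24.3125 = 23.9375.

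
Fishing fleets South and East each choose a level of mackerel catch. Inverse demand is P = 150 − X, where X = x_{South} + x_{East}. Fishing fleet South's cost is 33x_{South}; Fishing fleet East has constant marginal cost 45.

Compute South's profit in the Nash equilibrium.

1849

Fishing fleet South's profit: π = x_{South}(150 − (x_{South} + x_{East})) − 33x_{South}.
∂π/∂x_{South} = 117 − 2x_{South} − x_{East} = 0, so x_{South} = 58.5 − 0.5x_{East}.
By the same steps for East: x_{East} = 52.5 − 0.5x_{South}.
Solving the two reaction functions simultaneously: (1 − (−0.5)(−0.5))x_{South} = 58.5 − 0.5·52.5, so 0.75x_{South} = 32.25 and x_{South} = 43.
Then x_{East} = 52.5 − 0.5·43 = 31.
Price P = 150 − 74 = 76.
South's profit: (76 − 33)·43 = 1849.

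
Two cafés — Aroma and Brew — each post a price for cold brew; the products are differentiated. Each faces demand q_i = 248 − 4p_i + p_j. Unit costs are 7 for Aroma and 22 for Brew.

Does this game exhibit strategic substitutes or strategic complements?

strategic complements

Aroma's profit: π = (p_{Aroma} − 7)(248 − 4p_{Aroma} + p_{Brew}).
∂π/∂p_{Aroma} = 276 − 8p_{Aroma} + p_{Brew} = 0 ⇒ p_{Aroma} = 34.5 + 0.125p_{Brew}.
The best-response slope dp_{Aroma}/dp_{Brew} = 0.125 > 0: the reaction function is upward-sloping, so the choices are strategic complements.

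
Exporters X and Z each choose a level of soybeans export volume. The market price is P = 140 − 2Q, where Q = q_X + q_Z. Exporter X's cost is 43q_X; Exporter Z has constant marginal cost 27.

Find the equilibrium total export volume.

Exporter X's profit: π = q_X(140 − 2(q_X + q_Z)) − 43q_X.
∂π/∂q_X = 97 − 4q_X − 2q_Z = 0, so q_X = 24.25 − 0.5q_Z.
By the same steps for Z: q_Z = 28.25 − 0.5q_X.
Substituting the second reaction function into the first: q_X = 24.25 − 0.5(28.25 − 0.5q_X), which gives 0.75q_X = 10.125 ⇒ q_X = 13.5.
Then q_Z = 28.25 − 0.5·13.5 = 21.5.
Total export volume: 13.5 + 21.5 = 35.

35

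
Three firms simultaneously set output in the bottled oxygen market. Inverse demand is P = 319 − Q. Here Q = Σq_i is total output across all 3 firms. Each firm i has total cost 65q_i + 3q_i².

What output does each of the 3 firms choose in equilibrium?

A representative firm's profit is π_i = q_i(319 − Q) − 65q_i − 3q_i², with Q = q_i + Σ_{j≠i} q_j.
First-order condition: 254 − 8q_i − Σ_{j≠i} q_j = 0.
In a symmetric equilibrium every firm chooses the same q, so Σ_{j≠i} q_j = 2q. The condition becomes 254 − 10q = 0, giving q = 254/10 = 25.4.

25.4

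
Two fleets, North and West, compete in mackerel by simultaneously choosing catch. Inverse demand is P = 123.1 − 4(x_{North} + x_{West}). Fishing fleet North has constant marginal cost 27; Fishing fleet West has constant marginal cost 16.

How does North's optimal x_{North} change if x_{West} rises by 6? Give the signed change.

Fishing fleet North's profit: π = x_{North}(123.1 − 4(x_{North} + x_{West})) − 27x_{North}.
∂π/∂x_{North} = 96.1 − 8x_{North} − 4x_{West} = 0, so x_{North} = 12.0125 − 0.5x_{West}.
The reaction-function slope is −0.5, so a 6-unit rise in x_{West} moves x_{North} by −0.5 × 6 = −3. North's best response falls — the actions are strategic substitutes.

-3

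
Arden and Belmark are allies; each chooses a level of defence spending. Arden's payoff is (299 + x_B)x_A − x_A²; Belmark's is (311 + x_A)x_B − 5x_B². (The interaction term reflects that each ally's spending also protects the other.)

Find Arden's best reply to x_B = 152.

Expanding Arden's payoff: 299x_A + x_Bx_A − x_A².
∂π/∂x_A = 299 + x_B − 2x_A = 0, so x_A = 149.5 + 0.5x_B.
At x_B = 152: x_A = 149.5 + 0.5·152 = 225.5.

225.5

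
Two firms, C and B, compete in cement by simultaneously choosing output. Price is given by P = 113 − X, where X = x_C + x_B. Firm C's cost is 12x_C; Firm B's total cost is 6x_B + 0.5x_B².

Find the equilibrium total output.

Firm C's profit: π = x_C(113 − (x_C + x_B)) − 12x_C.
∂π/∂x_C = 101 − 2x_C − x_B = 0, so x_C = 50.5 − 0.5x_B.
For B: ∂π/∂x_B = 107 − 3x_B − x_C = 0 ⇒ x_B = 107/3 − (1/3)x_C.
Solving the two reaction functions simultaneously: (1 − (−0.5)(−1/3))x_C = 50.5 − 0.5·(107/3), so (5/6)x_C = 98/3 and x_C = 39.2.
Then x_B = 107/3 − (1/3)·39.2 = 22.6.
Total output: 39.2 + 22.6 = 61.8.

61.8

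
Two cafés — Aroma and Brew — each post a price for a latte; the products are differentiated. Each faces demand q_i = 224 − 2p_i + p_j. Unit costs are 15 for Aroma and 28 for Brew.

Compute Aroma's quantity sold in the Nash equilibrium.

142.8

Aroma's profit: π = (p_{Aroma} − 15)(224 − 2p_{Aroma} + p_{Brew}).
∂π/∂p_{Aroma} = 254 − 4p_{Aroma} + p_{Brew} = 0 ⇒ p_{Aroma} = 63.5 + 0.25p_{Brew}.
Similarly p_{Brew} = 70 + 0.25p_{Aroma}.
Substituting the second reaction function into the first: p_{Aroma} = 63.5 + 0.25(70 + 0.25p_{Aroma}), which gives 0.9375p_{Aroma} = 81 ⇒ p_{Aroma} = 86.4.
Then p_{Brew} = 70 + 0.25·86.4 = 91.6.
q_{Aroma} = 224 − 2·86.4 + 91.6 = 142.8.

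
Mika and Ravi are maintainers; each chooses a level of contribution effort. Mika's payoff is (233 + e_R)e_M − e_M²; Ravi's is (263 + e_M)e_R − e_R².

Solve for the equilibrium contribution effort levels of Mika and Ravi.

Expanding Mika's payoff: 233e_M + e_Re_M − e_M².
∂π/∂e_M = 233 + e_R − 2e_M = 0, so e_M = 116.5 + 0.5e_R.
Likewise for Ravi: e_R = 131.5 + 0.5e_M.
Plugging e_R into Mika's best response: e_M = 116.5 + 0.5(131.5 + 0.5e_M) ⇒ 0.75e_M = 182.25, so e_M = 243.
Then e_R = 131.5 + 0.5·243 = 253.

243, 253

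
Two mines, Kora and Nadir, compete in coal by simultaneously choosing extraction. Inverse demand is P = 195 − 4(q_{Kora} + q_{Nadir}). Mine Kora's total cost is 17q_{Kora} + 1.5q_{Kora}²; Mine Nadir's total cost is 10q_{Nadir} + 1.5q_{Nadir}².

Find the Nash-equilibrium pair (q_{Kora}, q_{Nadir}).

Mine Kora's profit: π = q_{Kora}(195 − 4(q_{Kora} + q_{Nadir})) − 17q_{Kora} − 1.5q_{Kora}².
∂π/∂q_{Kora} = 178 − 11q_{Kora} − 4q_{Nadir} = 0, so q_{Kora} = 178/11 − (4/11)q_{Nadir}.
By the same steps for Nadir: q_{Nadir} = 185/11 − (4/11)q_{Kora}.
Solving the two reaction functions simultaneously: (1 − (−4/11)(−4/11))q_{Kora} = 178/11 − (4/11)·(185/11), so (105/121)q_{Kora} = 1218/121 and q_{Kora} = 11.6.
Then q_{Nadir} = 185/11 − (4/11)·11.6 = 12.6.

11.6, 12.6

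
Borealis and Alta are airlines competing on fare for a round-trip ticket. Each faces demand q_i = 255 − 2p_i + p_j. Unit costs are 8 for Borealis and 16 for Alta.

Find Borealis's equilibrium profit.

Borealis's profit: π = (p_{Borealis} − 8)(255 − 2p_{Borealis} + p_{Alta}).
∂π/∂p_{Borealis} = 271 − 4p_{Borealis} + p_{Alta} = 0 ⇒ p_{Borealis} = 67.75 + 0.25p_{Alta}.
Similarly p_{Alta} = 71.75 + 0.25p_{Borealis}.
Solving the two reaction functions simultaneously: (1 − (0.25)(0.25))p_{Borealis} = 67.75 + 0.25·71.75, so 0.9375p_{Borealis} = 85.6875 and p_{Borealis} = 91.4.
Then p_{Alta} = 71.75 + 0.25·91.4 = 94.6.
q_{Borealis} = 255 − 2·91.4 + 94.6 = 166.8.
Profit = (91.4 − 8)·166.8 = 13911.12.

13911.12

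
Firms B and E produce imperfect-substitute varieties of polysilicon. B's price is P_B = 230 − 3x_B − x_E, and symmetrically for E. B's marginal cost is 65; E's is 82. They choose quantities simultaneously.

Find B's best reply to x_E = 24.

23.5

Firm B's profit: π = x_B(230 − 3x_B − x_E) − 65x_B.
∂π/∂x_B = 165 − 6x_B − x_E = 0 ⇒ x_B = 27.5 − (1/6)x_E.
At x_E = 24: x_B = 27.5 − (1/6)·24 = 23.5.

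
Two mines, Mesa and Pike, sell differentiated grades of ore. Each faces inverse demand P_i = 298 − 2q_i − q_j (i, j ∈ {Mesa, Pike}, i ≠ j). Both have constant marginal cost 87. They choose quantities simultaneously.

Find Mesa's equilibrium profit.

Mine Mesa's profit: π = q_{Mesa}(298 − 2q_{Mesa} − q_{Pike}) − 87q_{Mesa}.
∂π/∂q_{Mesa} = 211 − 4q_{Mesa} − q_{Pike} = 0 ⇒ q_{Mesa} = 52.75 − 0.25q_{Pike}.
The game is symmetric, so in equilibrium q_{Pike} = q_{Mesa}: the reaction function gives 1.25q_{Mesa} = 52.75, hence q_{Mesa} = 42.2.
P_{Mesa} = 298 − 2·42.2 − 42.2 = 171.4.
Profit = (171.4 − 87)·42.2 = 3561.68.

3561.68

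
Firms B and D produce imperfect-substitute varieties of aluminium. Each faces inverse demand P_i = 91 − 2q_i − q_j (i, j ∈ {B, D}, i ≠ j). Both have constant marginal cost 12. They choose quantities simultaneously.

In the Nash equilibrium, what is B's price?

43.6

Firm B's profit: π = q_B(91 − 2q_B − q_D) − 12q_B.
∂π/∂q_B = 79 − 4q_B − q_D = 0 ⇒ q_B = 19.75 − 0.25q_D.
Setting q_B = q_D in the reaction function: q_B = 19.75 − 0.25q_B, so q_B = 19.75 / 1.25 = 15.8.
P_B = 91 − 2·15.8 − 15.8 = 43.6.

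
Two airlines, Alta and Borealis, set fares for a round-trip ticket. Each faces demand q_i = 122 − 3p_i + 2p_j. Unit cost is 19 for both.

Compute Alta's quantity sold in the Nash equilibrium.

Alta's profit: π = (p_{Alta} − 19)(122 − 3p_{Alta} + 2p_{Borealis}).
∂π/∂p_{Alta} = 179 − 6p_{Alta} + 2p_{Borealis} = 0 ⇒ p_{Alta} = 179/6 + (1/3)p_{Borealis}.
Setting p_{Alta} = p_{Borealis} in the reaction function: p_{Alta} = 179/6 + (1/3)p_{Alta}, so p_{Alta} = (179/6) / (2/3) = 44.75.
q_{Alta} = 122 − 3·44.75 + 2·44.75 = 77.25.

77.25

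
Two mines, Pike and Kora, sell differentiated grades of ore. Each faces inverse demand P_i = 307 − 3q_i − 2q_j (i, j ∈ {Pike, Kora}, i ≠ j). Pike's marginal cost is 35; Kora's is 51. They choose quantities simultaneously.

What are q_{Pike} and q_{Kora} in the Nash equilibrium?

35, 31

Mine Pike's profit: π = q_{Pike}(307 − 3q_{Pike} − 2q_{Kora}) − 35q_{Pike}.
∂π/∂q_{Pike} = 272 − 6q_{Pike} − 2q_{Kora} = 0 ⇒ q_{Pike} = 136/3 − (1/3)q_{Kora}.
Similarly q_{Kora} = 128/3 − (1/3)q_{Pike}.
Solving the two reaction functions simultaneously: (1 − (−1/3)(−1/3))q_{Pike} = 136/3 − (1/3)·(128/3), so (8/9)q_{Pike} = 280/9 and q_{Pike} = 35.
Then q_{Kora} = 128/3 − (1/3)·35 = 31.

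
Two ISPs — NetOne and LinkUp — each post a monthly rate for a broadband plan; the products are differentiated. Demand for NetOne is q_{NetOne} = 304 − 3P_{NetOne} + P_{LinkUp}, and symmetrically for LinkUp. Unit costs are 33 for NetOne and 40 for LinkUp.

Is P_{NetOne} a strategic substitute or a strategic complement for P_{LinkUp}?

NetOne's profit: π = (P_{NetOne} − 33)(304 − 3P_{NetOne} + P_{LinkUp}).
∂π/∂P_{NetOne} = 403 − 6P_{NetOne} + P_{LinkUp} = 0 ⇒ P_{NetOne} = 403/6 + (1/6)P_{LinkUp}.
The best-response slope dP_{NetOne}/dP_{LinkUp} = 1/6 > 0: the reaction function is upward-sloping, so the choices are strategic complements.

strategic complements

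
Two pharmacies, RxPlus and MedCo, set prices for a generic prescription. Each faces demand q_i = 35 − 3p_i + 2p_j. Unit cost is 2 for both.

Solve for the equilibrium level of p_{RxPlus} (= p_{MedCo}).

10.25

RxPlus's profit: π = (p_{RxPlus} − 2)(35 − 3p_{RxPlus} + 2p_{MedCo}).
∂π/∂p_{RxPlus} = 41 − 6p_{RxPlus} + 2p_{MedCo} = 0 ⇒ p_{RxPlus} = 41/6 + (1/3)p_{MedCo}.
By symmetry p_{MedCo} = p_{RxPlus}; substituting into the reaction function, (2/3)p_{RxPlus} = 41/6 and p_{RxPlus} = 10.25.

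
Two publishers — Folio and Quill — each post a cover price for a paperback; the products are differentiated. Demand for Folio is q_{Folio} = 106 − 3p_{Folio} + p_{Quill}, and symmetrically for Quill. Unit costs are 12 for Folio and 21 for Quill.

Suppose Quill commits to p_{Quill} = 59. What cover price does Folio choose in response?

Folio's profit: π = (p_{Folio} − 12)(106 − 3p_{Folio} + p_{Quill}).
∂π/∂p_{Folio} = 142 − 6p_{Folio} + p_{Quill} = 0 ⇒ p_{Folio} = 71/3 + (1/6)p_{Quill}.
At p_{Quill} = 59: p_{Folio} = 71/3 + (1/6)·59 = 33.5.

33.5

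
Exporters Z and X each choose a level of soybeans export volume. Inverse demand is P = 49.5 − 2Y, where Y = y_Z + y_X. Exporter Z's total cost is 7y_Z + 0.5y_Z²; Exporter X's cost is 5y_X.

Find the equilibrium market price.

22.1875

Exporter Z's profit: π = y_Z(49.5 − 2(y_Z + y_X)) − 7y_Z − 0.5y_Z².
∂π/∂y_Z = 42.5 − 5y_Z − 2y_X = 0, so y_Z = 8.5 − 0.4y_X.
For X: ∂π/∂y_X = 44.5 − 4y_X − 2y_Z = 0 ⇒ y_X = 11.125 − 0.5y_Z.
Plugging y_X into Z's best response: y_Z = 8.5 − 0.4(11.125 − 0.5y_Z) ⇒ 0.8y_Z = 4.05, so y_Z = 5.0625.
Then y_X = 11.125 − 0.5·5.0625 = 275/32.
Equilibrium price: P = 49.5 − 2·(437/32) = 22.1875.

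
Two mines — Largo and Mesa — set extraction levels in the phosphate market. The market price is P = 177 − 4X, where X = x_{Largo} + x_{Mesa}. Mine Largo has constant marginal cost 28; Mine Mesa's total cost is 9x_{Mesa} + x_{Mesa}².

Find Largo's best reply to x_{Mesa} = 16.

Mine Largo's profit: π = x_{Largo}(177 − 4(x_{Largo} + x_{Mesa})) − 28x_{Largo}.
∂π/∂x_{Largo} = 149 − 8x_{Largo} − 4x_{Mesa} = 0, so x_{Largo} = 18.625 − 0.5x_{Mesa}.
At x_{Mesa} = 16: x_{Largo} = 18.625 − 0.5·16 = 10.625.

10.625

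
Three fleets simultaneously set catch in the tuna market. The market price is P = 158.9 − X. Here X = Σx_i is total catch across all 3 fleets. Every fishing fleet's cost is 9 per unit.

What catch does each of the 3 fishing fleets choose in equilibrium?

A representative fishing fleet's profit is π_i = x_i(158.9 − X) − 9x_i, with X = x_i + Σ_{j≠i} x_j.
First-order condition: 149.9 − 2x_i − Σ_{j≠i} x_j = 0.
With identical fishing fleets, set every x_j = x: then 149.9 − 2x − 2x = 0, i.e. x = 149.9/4 = 37.475.

37.475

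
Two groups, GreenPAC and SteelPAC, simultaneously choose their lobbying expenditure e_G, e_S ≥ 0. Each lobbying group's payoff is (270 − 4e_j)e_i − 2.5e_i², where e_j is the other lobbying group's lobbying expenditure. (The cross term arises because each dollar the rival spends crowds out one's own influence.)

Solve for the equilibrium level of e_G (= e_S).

GreenPAC's payoff is (270 − 4e_S)e_G − 2.5e_G².
∂π/∂e_G = 270 − 4e_S − 5e_G = 0, so e_G = 54 − 0.8e_S.
Setting e_G = e_S in the reaction function: e_G = 54 − 0.8e_G, so e_G = 54 / 1.8 = 30.

30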